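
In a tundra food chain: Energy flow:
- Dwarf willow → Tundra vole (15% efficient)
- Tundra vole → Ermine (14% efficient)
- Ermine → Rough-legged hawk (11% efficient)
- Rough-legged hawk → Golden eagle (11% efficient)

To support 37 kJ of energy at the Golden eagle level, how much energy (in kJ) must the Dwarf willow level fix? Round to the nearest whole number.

145612 kJ

Cumulative transfer efficiency: 0.15 × 0.14 × 0.11 × 0.11 = 0.0002541
Dwarf willow energy = 37 / 0.0002541 = 145612 kJ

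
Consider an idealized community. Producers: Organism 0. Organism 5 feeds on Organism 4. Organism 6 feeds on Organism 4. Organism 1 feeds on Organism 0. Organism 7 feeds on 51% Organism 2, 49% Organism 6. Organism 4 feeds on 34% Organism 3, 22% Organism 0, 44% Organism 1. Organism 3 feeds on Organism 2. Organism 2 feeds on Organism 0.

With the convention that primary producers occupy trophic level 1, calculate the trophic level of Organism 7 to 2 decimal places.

4.04

Organism 1: 1 + 1 = 2
Organism 2: 1 + 1 = 2
Organism 3: 1 + 2 = 3
Organism 4: 1 + (0.34×3 + 0.22×1 + 0.44×2) = 3.12
Organism 5: 1 + 3.12 = 4.12
Organism 6: 1 + 3.12 = 4.12
Organism 7: 1 + (0.51×2 + 0.49×4.12) = 4.0388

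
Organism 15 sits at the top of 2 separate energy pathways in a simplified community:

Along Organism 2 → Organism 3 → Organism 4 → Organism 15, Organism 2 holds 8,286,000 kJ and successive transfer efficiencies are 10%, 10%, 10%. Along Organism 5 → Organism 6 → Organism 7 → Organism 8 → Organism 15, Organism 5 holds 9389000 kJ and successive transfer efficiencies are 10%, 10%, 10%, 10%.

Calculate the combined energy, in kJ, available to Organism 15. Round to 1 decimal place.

Via Organism 2: 8286000 × 0.1 × 0.1 × 0.1 = 8286 kJ
Via Organism 5: 9389000 × 0.1 × 0.1 × 0.1 × 0.1 = 938.9 kJ
Total at Organism 15: 8286 + 938.9 = 9224.9 kJ

9224.9 kJ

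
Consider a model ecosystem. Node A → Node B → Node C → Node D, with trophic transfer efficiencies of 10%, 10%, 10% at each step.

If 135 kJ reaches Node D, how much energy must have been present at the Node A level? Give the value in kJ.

Cumulative transfer efficiency: 0.1 × 0.1 × 0.1 = 0.001
Node A energy = 135 / 0.001 = 135000 kJ

135000 kJ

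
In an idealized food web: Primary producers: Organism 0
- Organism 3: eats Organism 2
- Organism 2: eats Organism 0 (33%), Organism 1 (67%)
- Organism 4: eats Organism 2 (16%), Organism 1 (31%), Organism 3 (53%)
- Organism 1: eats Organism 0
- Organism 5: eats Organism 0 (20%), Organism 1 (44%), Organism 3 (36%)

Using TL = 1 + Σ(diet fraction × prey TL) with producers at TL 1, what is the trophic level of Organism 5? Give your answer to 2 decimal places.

Organism 1: 1 + 1 = 2
Organism 2: 1 + (0.33×1 + 0.67×2) = 2.67
Organism 3: 1 + 2.67 = 3.67
Organism 4: 1 + (0.16×2.67 + 0.31×2 + 0.53×3.67) = 3.9923
Organism 5: 1 + (0.2×1 + 0.44×2 + 0.36×3.67) = 3.4012

3.40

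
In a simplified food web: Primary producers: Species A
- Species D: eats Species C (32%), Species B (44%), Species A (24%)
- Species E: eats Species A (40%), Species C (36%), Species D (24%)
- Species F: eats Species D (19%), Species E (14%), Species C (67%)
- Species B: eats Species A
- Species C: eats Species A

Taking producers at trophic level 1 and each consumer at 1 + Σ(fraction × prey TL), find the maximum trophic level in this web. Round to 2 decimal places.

3.25

Species B: 1 + 1 = 2
Species C: 1 + 1 = 2
Species D: 1 + (0.32×2 + 0.44×2 + 0.24×1) = 2.76
Species E: 1 + (0.4×1 + 0.36×2 + 0.24×2.76) = 2.7824
Species F: 1 + (0.19×2.76 + 0.14×2.7824 + 0.67×2) = 3.253936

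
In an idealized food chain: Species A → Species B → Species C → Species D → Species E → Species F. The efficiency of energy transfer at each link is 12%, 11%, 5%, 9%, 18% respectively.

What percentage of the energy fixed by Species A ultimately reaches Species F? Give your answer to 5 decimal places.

0.00107%

Product of link efficiencies: 0.12 × 0.11 × 0.05 × 0.09 × 0.18 = 0.000010692
As a percentage: 0.000010692 × 100 = 0.00107%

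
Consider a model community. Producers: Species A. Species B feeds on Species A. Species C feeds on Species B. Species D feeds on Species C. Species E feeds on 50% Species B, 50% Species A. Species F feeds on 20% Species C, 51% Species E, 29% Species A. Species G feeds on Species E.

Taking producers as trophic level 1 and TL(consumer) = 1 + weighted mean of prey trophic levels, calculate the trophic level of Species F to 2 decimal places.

3.17

Species B: 1 + 1 = 2
Species C: 1 + 2 = 3
Species D: 1 + 3 = 4
Species E: 1 + (0.5×2 + 0.5×1) = 2.5
Species F: 1 + (0.2×3 + 0.51×2.5 + 0.29×1) = 3.165
Species G: 1 + 2.5 = 3.5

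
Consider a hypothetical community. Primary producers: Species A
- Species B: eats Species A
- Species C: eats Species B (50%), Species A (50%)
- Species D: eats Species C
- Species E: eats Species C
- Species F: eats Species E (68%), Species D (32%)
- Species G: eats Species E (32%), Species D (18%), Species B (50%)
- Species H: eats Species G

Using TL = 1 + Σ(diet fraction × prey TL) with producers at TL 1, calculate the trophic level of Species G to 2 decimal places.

3.75

Species B: 1 + 1 = 2
Species C: 1 + (0.5×2 + 0.5×1) = 2.5
Species D: 1 + 2.5 = 3.5
Species E: 1 + 2.5 = 3.5
Species F: 1 + (0.68×3.5 + 0.32×3.5) = 4.5
Species G: 1 + (0.32×3.5 + 0.18×3.5 + 0.5×2) = 3.75
Species H: 1 + 3.75 = 4.75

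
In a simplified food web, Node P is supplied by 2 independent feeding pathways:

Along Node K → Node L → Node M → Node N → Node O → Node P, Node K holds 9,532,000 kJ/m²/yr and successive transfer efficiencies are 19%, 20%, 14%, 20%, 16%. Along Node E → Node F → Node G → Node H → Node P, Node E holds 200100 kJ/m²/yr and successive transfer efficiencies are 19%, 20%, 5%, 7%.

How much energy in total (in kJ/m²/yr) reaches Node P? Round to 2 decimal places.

1649.34 kJ/m²/yr

Via Node K: 9532000 × 0.19 × 0.2 × 0.14 × 0.2 × 0.16 = 1622.72768 kJ/m²/yr
Via Node E: 200100 × 0.19 × 0.2 × 0.05 × 0.07 = 26.6133 kJ/m²/yr
Total at Node P: 1622.72768 + 26.6133 = 1649.34098 kJ/m²/yr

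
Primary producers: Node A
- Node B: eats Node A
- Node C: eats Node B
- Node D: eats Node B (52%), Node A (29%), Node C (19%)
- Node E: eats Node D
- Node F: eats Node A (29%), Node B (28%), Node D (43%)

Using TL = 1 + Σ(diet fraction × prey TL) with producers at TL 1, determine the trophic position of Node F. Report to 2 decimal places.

Node B: 1 + 1 = 2
Node C: 1 + 2 = 3
Node D: 1 + (0.52×2 + 0.29×1 + 0.19×3) = 2.9
Node E: 1 + 2.9 = 3.9
Node F: 1 + (0.29×1 + 0.28×2 + 0.43×2.9) = 3.097

3.10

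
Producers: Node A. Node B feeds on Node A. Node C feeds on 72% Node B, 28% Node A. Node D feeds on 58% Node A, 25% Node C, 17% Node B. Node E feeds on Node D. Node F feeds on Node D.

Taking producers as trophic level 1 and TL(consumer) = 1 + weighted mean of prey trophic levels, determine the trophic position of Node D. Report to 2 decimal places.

Node B: 1 + 1 = 2
Node C: 1 + (0.72×2 + 0.28×1) = 2.72
Node D: 1 + (0.58×1 + 0.25×2.72 + 0.17×2) = 2.6
Node E: 1 + 2.6 = 3.6
Node F: 1 + 2.6 = 3.6

2.60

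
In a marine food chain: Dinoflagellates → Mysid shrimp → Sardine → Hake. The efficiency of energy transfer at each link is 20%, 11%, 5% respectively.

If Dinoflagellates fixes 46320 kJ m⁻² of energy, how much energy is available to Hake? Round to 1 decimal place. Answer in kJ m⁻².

51.0 kJ m⁻²

Mysid shrimp: 46320 × 0.2 = 9264 kJ m⁻²
Sardine: 9264 × 0.11 = 1019.04 kJ m⁻²
Hake: 1019.04 × 0.05 = 50.952 kJ m⁻²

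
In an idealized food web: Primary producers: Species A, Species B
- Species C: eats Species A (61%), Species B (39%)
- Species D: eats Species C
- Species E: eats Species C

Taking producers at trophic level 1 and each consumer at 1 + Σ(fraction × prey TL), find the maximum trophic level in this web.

Species C: 1 + (0.61×1 + 0.39×1) = 2
Species D: 1 + 2 = 3
Species E: 1 + 2 = 3

3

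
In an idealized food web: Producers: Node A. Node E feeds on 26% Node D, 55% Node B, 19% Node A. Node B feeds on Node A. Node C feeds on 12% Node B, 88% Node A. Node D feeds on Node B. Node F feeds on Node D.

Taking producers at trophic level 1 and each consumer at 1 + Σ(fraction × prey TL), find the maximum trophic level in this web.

Node B: 1 + 1 = 2
Node C: 1 + (0.12×2 + 0.88×1) = 2.12
Node D: 1 + 2 = 3
Node E: 1 + (0.26×3 + 0.55×2 + 0.19×1) = 3.07
Node F: 1 + 3 = 4

4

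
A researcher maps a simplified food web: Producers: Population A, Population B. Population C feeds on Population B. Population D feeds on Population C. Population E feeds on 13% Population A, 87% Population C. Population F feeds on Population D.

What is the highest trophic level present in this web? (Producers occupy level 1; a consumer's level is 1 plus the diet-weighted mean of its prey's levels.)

Population C: 1 + 1 = 2
Population D: 1 + 2 = 3
Population E: 1 + (0.13×1 + 0.87×2) = 2.87
Population F: 1 + 3 = 4

4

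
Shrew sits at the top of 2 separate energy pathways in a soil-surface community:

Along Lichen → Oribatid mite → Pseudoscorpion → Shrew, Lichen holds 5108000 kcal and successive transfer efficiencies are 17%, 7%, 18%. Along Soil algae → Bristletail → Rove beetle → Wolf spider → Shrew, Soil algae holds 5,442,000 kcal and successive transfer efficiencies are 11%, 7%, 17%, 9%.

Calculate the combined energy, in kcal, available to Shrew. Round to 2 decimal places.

11582.46 kcal

Via Lichen: 5108000 × 0.17 × 0.07 × 0.18 = 10941.336 kcal
Via Soil algae: 5442000 × 0.11 × 0.07 × 0.17 × 0.09 = 641.12202 kcal
Total at Shrew: 10941.336 + 641.12202 = 11582.45802 kcal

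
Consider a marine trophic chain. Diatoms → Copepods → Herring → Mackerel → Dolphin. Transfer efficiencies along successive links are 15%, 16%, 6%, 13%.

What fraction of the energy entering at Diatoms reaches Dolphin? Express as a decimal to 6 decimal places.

0.000187

Product of link efficiencies: 0.15 × 0.16 × 0.06 × 0.13 = 0.0001872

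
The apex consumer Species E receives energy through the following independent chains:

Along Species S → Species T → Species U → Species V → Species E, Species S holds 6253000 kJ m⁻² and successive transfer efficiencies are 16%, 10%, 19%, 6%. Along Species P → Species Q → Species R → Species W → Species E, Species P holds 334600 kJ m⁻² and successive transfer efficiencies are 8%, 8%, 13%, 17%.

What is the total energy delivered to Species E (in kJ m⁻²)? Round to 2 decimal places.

1187.87 kJ m⁻²

Via Species S: 6253000 × 0.16 × 0.1 × 0.19 × 0.06 = 1140.5472 kJ m⁻²
Via Species P: 334600 × 0.08 × 0.08 × 0.13 × 0.17 = 47.325824 kJ m⁻²
Total at Species E: 1140.5472 + 47.325824 = 1187.873024 kJ m⁻²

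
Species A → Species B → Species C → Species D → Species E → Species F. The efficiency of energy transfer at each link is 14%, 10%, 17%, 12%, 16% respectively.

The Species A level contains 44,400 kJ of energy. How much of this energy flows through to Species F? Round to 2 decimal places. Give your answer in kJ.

Species B: 44400 × 0.14 = 6216 kJ
Species C: 6216 × 0.1 = 621.6 kJ
Species D: 621.6 × 0.17 = 105.672 kJ
Species E: 105.672 × 0.12 = 12.68064 kJ
Species F: 12.68064 × 0.16 = 2.0289024 kJ

2.03 kJ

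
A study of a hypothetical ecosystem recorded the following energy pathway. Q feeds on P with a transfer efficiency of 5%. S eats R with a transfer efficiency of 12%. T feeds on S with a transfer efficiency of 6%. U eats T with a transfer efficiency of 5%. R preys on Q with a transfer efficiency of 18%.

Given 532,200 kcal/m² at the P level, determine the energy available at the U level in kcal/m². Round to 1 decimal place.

1.7 kcal/m²

Q: 532200 × 0.05 = 26610 kcal/m²
R: 26610 × 0.18 = 4789.8 kcal/m²
S: 4789.8 × 0.12 = 574.776 kcal/m²
T: 574.776 × 0.06 = 34.48656 kcal/m²
U: 34.48656 × 0.05 = 1.724328 kcal/m²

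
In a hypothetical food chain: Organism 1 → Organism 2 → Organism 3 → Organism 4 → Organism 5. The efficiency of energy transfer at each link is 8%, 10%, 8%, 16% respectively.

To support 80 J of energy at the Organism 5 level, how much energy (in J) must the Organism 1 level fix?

Cumulative transfer efficiency: 0.08 × 0.1 × 0.08 × 0.16 = 0.0001024
Organism 1 energy = 80 / 0.0001024 = 781250 J

781250 J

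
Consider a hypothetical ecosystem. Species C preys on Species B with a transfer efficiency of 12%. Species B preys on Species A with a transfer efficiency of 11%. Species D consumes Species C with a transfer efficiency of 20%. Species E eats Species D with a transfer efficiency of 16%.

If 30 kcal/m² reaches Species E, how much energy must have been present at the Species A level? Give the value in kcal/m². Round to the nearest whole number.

Cumulative transfer efficiency: 0.11 × 0.12 × 0.2 × 0.16 = 0.0004224
Species A energy = 30 / 0.0004224 = 71023 kcal/m²

71023 kcal/m²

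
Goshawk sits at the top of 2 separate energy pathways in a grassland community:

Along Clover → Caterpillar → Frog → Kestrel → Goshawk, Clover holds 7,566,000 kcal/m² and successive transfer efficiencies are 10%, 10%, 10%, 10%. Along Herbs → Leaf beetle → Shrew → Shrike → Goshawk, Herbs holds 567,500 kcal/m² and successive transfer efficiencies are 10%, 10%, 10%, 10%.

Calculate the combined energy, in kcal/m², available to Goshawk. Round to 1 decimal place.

Via Clover: 7566000 × 0.1 × 0.1 × 0.1 × 0.1 = 756.6 kcal/m²
Via Herbs: 567500 × 0.1 × 0.1 × 0.1 × 0.1 = 56.75 kcal/m²
Total at Goshawk: 756.6 + 56.75 = 813.35 kcal/m²

813.4 kcal/m²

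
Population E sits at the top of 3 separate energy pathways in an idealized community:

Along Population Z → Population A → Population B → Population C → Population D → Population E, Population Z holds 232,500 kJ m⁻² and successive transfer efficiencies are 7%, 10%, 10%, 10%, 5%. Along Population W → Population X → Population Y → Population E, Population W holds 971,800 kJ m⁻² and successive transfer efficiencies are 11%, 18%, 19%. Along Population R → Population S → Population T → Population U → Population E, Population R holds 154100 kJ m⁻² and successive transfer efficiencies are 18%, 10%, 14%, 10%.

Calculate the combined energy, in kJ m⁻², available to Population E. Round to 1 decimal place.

3695.6 kJ m⁻²

Via Population Z: 232500 × 0.07 × 0.1 × 0.1 × 0.1 × 0.05 = 0.81375 kJ m⁻²
Via Population W: 971800 × 0.11 × 0.18 × 0.19 = 3655.9116 kJ m⁻²
Via Population R: 154100 × 0.18 × 0.1 × 0.14 × 0.1 = 38.8332 kJ m⁻²
Total at Population E: 0.81375 + 3655.9116 + 38.8332 = 3695.55855 kJ m⁻²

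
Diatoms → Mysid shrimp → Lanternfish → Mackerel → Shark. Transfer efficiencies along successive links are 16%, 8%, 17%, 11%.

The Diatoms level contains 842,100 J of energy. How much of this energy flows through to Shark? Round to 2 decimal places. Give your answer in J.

201.57 J

Mysid shrimp: 842100 × 0.16 = 134736 J
Lanternfish: 134736 × 0.08 = 10778.88 J
Mackerel: 10778.88 × 0.17 = 1832.4096 J
Shark: 1832.4096 × 0.11 = 201.565056 J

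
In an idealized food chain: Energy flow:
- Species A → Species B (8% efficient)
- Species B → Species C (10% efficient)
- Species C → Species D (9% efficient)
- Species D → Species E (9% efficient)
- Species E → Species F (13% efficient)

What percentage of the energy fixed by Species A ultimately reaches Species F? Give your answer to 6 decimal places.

0.000842%

Product of link efficiencies: 0.08 × 0.1 × 0.09 × 0.09 × 0.13 = 0.000008424
As a percentage: 0.000008424 × 100 = 0.000842%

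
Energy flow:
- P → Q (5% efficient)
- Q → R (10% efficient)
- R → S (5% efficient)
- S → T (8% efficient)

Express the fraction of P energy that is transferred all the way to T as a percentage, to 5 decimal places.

0.00200%

Product of link efficiencies: 0.05 × 0.1 × 0.05 × 0.08 = 0.00002
As a percentage: 0.00002 × 100 = 0.00200%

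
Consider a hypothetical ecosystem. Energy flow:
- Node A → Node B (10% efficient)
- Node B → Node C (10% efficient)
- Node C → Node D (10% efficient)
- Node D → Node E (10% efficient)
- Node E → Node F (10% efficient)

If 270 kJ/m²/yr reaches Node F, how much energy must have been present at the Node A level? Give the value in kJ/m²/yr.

Cumulative transfer efficiency: 0.1 × 0.1 × 0.1 × 0.1 × 0.1 = 0.00001
Node A energy = 270 / 0.00001 = 27000000 kJ/m²/yr

27000000 kJ/m²/yr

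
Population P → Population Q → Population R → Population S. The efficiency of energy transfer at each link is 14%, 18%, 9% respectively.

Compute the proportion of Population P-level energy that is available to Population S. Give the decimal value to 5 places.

0.00227

Product of link efficiencies: 0.14 × 0.18 × 0.09 = 0.002268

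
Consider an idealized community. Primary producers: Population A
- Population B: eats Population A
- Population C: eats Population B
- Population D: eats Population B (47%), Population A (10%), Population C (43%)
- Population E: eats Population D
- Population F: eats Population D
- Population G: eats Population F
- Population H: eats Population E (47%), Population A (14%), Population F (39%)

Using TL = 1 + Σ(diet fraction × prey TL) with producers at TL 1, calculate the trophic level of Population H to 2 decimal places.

Population B: 1 + 1 = 2
Population C: 1 + 2 = 3
Population D: 1 + (0.47×2 + 0.1×1 + 0.43×3) = 3.33
Population E: 1 + 3.33 = 4.33
Population F: 1 + 3.33 = 4.33
Population G: 1 + 4.33 = 5.33
Population H: 1 + (0.47×4.33 + 0.14×1 + 0.39×4.33) = 4.8638

4.86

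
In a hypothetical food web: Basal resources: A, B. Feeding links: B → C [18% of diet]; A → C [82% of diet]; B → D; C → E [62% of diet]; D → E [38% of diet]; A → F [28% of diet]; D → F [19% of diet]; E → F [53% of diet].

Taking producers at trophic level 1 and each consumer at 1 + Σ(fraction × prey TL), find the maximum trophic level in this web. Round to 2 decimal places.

3.25

C: 1 + (0.18×1 + 0.82×1) = 2
D: 1 + 1 = 2
E: 1 + (0.62×2 + 0.38×2) = 3
F: 1 + (0.28×1 + 0.19×2 + 0.53×3) = 3.25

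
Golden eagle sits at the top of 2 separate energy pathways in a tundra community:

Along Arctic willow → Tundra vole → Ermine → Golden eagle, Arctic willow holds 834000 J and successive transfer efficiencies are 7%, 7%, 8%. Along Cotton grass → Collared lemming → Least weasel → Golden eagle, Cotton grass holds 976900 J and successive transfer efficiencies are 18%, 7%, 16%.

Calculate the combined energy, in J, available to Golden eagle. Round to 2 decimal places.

2296.36 J

Via Arctic willow: 834000 × 0.07 × 0.07 × 0.08 = 326.928 J
Via Cotton grass: 976900 × 0.18 × 0.07 × 0.16 = 1969.4304 J
Total at Golden eagle: 326.928 + 1969.4304 = 2296.3584 J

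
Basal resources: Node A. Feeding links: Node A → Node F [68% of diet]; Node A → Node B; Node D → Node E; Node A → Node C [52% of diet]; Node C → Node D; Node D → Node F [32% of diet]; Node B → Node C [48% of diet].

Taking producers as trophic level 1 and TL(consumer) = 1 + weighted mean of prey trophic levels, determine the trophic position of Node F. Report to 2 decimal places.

2.79

Node B: 1 + 1 = 2
Node C: 1 + (0.48×2 + 0.52×1) = 2.48
Node D: 1 + 2.48 = 3.48
Node E: 1 + 3.48 = 4.48
Node F: 1 + (0.68×1 + 0.32×3.48) = 2.7936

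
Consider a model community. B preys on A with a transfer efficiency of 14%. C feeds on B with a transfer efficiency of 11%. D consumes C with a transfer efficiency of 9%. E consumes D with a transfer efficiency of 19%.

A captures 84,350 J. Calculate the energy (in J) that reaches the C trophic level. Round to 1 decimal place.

B: 84350 × 0.14 = 11809 J
C: 11809 × 0.11 = 1298.99 J

1299.0 J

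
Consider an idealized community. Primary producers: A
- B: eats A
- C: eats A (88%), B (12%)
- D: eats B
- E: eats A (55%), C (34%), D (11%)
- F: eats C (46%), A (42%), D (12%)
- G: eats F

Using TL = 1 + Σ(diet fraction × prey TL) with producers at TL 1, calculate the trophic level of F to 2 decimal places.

2.76

B: 1 + 1 = 2
C: 1 + (0.88×1 + 0.12×2) = 2.12
D: 1 + 2 = 3
E: 1 + (0.55×1 + 0.34×2.12 + 0.11×3) = 2.6008
F: 1 + (0.46×2.12 + 0.42×1 + 0.12×3) = 2.7552
G: 1 + 2.7552 = 3.7552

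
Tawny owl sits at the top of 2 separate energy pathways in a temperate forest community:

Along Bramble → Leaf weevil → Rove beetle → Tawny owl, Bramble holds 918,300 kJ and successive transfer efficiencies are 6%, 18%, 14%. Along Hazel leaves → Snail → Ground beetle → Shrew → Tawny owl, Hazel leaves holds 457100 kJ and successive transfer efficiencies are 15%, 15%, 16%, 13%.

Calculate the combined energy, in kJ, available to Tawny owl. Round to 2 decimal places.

1602.39 kJ

Via Bramble: 918300 × 0.06 × 0.18 × 0.14 = 1388.4696 kJ
Via Hazel leaves: 457100 × 0.15 × 0.15 × 0.16 × 0.13 = 213.9228 kJ
Total at Tawny owl: 1388.4696 + 213.9228 = 1602.3924 kJ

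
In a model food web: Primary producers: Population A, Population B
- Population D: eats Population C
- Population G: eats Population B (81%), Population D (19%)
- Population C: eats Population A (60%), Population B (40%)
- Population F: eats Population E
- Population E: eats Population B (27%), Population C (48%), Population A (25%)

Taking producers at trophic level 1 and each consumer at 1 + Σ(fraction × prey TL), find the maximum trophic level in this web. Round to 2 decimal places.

3.48

Population C: 1 + (0.6×1 + 0.4×1) = 2
Population D: 1 + 2 = 3
Population E: 1 + (0.27×1 + 0.48×2 + 0.25×1) = 2.48
Population F: 1 + 2.48 = 3.48
Population G: 1 + (0.81×1 + 0.19×3) = 2.38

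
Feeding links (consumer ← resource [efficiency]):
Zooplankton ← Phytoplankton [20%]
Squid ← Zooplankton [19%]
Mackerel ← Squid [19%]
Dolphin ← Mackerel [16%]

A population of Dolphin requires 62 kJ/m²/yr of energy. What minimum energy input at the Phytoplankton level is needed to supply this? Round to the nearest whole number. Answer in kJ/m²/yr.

Cumulative transfer efficiency: 0.2 × 0.19 × 0.19 × 0.16 = 0.0011552
Phytoplankton energy = 62 / 0.0011552 = 53670 kJ/m²/yr

53670 kJ/m²/yr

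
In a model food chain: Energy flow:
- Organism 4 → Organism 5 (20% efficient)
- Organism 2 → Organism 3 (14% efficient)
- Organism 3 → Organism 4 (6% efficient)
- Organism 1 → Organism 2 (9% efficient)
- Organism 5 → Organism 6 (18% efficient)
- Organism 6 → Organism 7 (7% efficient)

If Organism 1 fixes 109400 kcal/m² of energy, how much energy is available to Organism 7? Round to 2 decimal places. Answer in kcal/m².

0.21 kcal/m²

Organism 2: 109400 × 0.09 = 9846 kcal/m²
Organism 3: 9846 × 0.14 = 1378.44 kcal/m²
Organism 4: 1378.44 × 0.06 = 82.7064 kcal/m²
Organism 5: 82.7064 × 0.2 = 16.54128 kcal/m²
Organism 6: 16.54128 × 0.18 = 2.9774304 kcal/m²
Organism 7: 2.9774304 × 0.07 = 0.208420128 kcal/m²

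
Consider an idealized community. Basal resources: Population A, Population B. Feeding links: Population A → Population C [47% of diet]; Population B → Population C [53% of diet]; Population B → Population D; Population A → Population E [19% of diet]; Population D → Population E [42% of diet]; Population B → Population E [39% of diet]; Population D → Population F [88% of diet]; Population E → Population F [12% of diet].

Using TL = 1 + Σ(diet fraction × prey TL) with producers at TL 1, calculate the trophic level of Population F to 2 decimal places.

Population C: 1 + (0.47×1 + 0.53×1) = 2
Population D: 1 + 1 = 2
Population E: 1 + (0.19×1 + 0.42×2 + 0.39×1) = 2.42
Population F: 1 + (0.88×2 + 0.12×2.42) = 3.0504

3.05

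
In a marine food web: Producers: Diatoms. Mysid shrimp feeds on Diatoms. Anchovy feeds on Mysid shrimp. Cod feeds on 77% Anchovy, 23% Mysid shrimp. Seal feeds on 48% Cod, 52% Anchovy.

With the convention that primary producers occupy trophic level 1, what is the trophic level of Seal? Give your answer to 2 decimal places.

4.37

Mysid shrimp: 1 + 1 = 2
Anchovy: 1 + 2 = 3
Cod: 1 + (0.77×3 + 0.23×2) = 3.77
Seal: 1 + (0.48×3.77 + 0.52×3) = 4.3696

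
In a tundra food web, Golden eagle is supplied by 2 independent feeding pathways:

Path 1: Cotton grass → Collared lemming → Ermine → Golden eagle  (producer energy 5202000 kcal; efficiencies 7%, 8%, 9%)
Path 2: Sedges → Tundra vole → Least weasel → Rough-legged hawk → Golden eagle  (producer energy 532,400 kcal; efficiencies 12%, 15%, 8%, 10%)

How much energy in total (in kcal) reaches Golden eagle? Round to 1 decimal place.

2698.5 kcal

Path 1: 5202000 × 0.07 × 0.08 × 0.09 = 2621.808 kcal
Path 2: 532400 × 0.12 × 0.15 × 0.08 × 0.1 = 76.6656 kcal
Total at Golden eagle: 2621.808 + 76.6656 = 2698.4736 kcal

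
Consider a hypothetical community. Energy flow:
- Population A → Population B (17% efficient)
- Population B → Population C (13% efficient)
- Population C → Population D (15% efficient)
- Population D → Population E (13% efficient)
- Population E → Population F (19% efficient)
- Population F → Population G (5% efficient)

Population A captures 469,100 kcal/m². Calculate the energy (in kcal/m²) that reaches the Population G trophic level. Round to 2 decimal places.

1.92 kcal/m²

Population B: 469100 × 0.17 = 79747 kcal/m²
Population C: 79747 × 0.13 = 10367.11 kcal/m²
Population D: 10367.11 × 0.15 = 1555.0665 kcal/m²
Population E: 1555.0665 × 0.13 = 202.158645 kcal/m²
Population F: 202.158645 × 0.19 = 38.41014255 kcal/m²
Population G: 38.41014255 × 0.05 = 1.9205071275 kcal/m²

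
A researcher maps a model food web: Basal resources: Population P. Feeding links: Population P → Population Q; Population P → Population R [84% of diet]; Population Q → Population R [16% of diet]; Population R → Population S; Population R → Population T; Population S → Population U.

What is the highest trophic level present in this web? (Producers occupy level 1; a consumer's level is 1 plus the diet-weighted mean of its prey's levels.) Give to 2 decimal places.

Population Q: 1 + 1 = 2
Population R: 1 + (0.84×1 + 0.16×2) = 2.16
Population S: 1 + 2.16 = 3.16
Population T: 1 + 2.16 = 3.16
Population U: 1 + 3.16 = 4.16

4.16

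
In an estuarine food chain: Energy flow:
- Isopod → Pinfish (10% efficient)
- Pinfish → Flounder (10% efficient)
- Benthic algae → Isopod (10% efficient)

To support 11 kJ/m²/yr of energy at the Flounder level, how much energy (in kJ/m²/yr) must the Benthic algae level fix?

Cumulative transfer efficiency: 0.1 × 0.1 × 0.1 = 0.001
Benthic algae energy = 11 / 0.001 = 11000 kJ/m²/yr

11000 kJ/m²/yr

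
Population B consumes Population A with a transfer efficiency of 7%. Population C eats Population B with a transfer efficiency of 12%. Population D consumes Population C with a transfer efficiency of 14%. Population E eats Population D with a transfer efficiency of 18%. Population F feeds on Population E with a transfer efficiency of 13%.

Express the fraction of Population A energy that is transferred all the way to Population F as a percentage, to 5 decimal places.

0.00275%

Product of link efficiencies: 0.07 × 0.12 × 0.14 × 0.18 × 0.13 = 0.0000275184
As a percentage: 0.0000275184 × 100 = 0.00275%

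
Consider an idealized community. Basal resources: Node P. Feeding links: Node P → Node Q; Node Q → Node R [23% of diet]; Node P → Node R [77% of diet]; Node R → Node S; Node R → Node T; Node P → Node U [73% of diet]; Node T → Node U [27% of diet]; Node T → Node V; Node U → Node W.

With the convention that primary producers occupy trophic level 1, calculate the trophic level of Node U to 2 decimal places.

Node Q: 1 + 1 = 2
Node R: 1 + (0.23×2 + 0.77×1) = 2.23
Node S: 1 + 2.23 = 3.23
Node T: 1 + 2.23 = 3.23
Node U: 1 + (0.73×1 + 0.27×3.23) = 2.6021
Node V: 1 + 3.23 = 4.23
Node W: 1 + 2.6021 = 3.6021

2.60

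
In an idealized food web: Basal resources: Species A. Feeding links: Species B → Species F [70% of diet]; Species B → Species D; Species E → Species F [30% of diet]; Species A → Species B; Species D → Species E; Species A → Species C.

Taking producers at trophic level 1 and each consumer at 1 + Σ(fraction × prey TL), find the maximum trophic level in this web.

Species B: 1 + 1 = 2
Species C: 1 + 1 = 2
Species D: 1 + 2 = 3
Species E: 1 + 3 = 4
Species F: 1 + (0.7×2 + 0.3×4) = 3.6

4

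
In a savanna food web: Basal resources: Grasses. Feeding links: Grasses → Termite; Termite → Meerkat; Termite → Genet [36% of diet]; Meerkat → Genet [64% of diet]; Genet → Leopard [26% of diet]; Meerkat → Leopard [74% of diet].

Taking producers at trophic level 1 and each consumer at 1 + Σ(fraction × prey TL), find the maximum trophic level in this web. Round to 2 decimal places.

Termite: 1 + 1 = 2
Meerkat: 1 + 2 = 3
Genet: 1 + (0.36×2 + 0.64×3) = 3.64
Leopard: 1 + (0.26×3.64 + 0.74×3) = 4.1664

4.17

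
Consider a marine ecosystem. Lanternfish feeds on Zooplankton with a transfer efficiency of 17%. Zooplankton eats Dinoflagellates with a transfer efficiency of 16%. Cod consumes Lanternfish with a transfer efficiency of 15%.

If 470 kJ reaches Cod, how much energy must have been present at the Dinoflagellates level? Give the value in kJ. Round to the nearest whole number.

Cumulative transfer efficiency: 0.16 × 0.17 × 0.15 = 0.00408
Dinoflagellates energy = 470 / 0.00408 = 115196 kJ

115196 kJ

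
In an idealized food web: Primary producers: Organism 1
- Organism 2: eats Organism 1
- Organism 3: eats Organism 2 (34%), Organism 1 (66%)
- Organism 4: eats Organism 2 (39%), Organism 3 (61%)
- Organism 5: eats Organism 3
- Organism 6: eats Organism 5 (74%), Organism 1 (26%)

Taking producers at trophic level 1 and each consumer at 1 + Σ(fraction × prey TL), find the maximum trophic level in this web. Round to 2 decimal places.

Organism 2: 1 + 1 = 2
Organism 3: 1 + (0.34×2 + 0.66×1) = 2.34
Organism 4: 1 + (0.39×2 + 0.61×2.34) = 3.2074
Organism 5: 1 + 2.34 = 3.34
Organism 6: 1 + (0.74×3.34 + 0.26×1) = 3.7316

3.73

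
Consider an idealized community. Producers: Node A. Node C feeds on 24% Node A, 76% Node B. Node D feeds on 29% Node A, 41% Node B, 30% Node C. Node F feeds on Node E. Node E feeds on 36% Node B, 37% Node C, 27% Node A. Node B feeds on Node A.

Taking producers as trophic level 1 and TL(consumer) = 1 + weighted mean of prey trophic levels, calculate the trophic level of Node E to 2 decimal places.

Node B: 1 + 1 = 2
Node C: 1 + (0.24×1 + 0.76×2) = 2.76
Node D: 1 + (0.29×1 + 0.41×2 + 0.3×2.76) = 2.938
Node E: 1 + (0.36×2 + 0.37×2.76 + 0.27×1) = 3.0112
Node F: 1 + 3.0112 = 4.0112

3.01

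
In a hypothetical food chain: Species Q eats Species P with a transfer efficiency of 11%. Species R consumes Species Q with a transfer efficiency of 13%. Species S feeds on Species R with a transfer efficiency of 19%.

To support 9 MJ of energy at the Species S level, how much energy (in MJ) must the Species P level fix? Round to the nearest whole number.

Cumulative transfer efficiency: 0.11 × 0.13 × 0.19 = 0.002717
Species P energy = 9 / 0.002717 = 3312 MJ

3312 MJ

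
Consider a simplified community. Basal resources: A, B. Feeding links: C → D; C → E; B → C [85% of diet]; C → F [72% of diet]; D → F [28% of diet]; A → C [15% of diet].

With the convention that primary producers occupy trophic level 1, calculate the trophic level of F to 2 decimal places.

3.28

C: 1 + (0.15×1 + 0.85×1) = 2
D: 1 + 2 = 3
E: 1 + 2 = 3
F: 1 + (0.72×2 + 0.28×3) = 3.28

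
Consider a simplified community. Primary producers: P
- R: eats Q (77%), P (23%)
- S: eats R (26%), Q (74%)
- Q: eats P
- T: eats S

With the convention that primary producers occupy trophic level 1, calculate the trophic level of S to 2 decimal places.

Q: 1 + 1 = 2
R: 1 + (0.77×2 + 0.23×1) = 2.77
S: 1 + (0.26×2.77 + 0.74×2) = 3.2002
T: 1 + 3.2002 = 4.2002

3.20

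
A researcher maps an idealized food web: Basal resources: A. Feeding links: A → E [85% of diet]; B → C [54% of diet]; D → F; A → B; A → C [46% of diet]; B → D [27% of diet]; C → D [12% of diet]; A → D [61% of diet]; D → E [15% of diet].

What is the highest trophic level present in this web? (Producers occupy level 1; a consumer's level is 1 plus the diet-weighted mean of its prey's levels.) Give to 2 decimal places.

B: 1 + 1 = 2
C: 1 + (0.46×1 + 0.54×2) = 2.54
D: 1 + (0.12×2.54 + 0.27×2 + 0.61×1) = 2.4548
E: 1 + (0.15×2.4548 + 0.85×1) = 2.21822
F: 1 + 2.4548 = 3.4548

3.45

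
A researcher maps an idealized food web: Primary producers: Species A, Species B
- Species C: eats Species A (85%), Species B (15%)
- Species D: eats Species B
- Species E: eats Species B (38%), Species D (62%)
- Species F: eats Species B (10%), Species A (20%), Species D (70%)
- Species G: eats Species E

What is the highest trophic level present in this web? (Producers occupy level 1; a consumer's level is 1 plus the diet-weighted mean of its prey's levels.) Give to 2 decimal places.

Species C: 1 + (0.85×1 + 0.15×1) = 2
Species D: 1 + 1 = 2
Species E: 1 + (0.38×1 + 0.62×2) = 2.62
Species F: 1 + (0.1×1 + 0.2×1 + 0.7×2) = 2.7
Species G: 1 + 2.62 = 3.62

3.62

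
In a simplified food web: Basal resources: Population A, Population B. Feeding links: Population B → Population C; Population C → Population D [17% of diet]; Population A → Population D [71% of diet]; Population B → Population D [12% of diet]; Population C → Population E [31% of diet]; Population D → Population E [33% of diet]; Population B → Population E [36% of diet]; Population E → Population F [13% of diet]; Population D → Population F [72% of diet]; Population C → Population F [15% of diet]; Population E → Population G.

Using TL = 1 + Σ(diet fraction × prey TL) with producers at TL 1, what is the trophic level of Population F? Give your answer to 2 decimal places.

Population C: 1 + 1 = 2
Population D: 1 + (0.17×2 + 0.71×1 + 0.12×1) = 2.17
Population E: 1 + (0.31×2 + 0.33×2.17 + 0.36×1) = 2.6961
Population F: 1 + (0.13×2.6961 + 0.72×2.17 + 0.15×2) = 3.212893
Population G: 1 + 2.6961 = 3.6961

3.21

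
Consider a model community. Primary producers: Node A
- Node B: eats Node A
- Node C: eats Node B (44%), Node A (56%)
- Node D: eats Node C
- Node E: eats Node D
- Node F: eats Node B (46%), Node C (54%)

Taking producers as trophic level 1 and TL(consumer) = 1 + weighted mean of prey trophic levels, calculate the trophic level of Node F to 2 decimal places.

Node B: 1 + 1 = 2
Node C: 1 + (0.44×2 + 0.56×1) = 2.44
Node D: 1 + 2.44 = 3.44
Node E: 1 + 3.44 = 4.44
Node F: 1 + (0.46×2 + 0.54×2.44) = 3.2376

3.24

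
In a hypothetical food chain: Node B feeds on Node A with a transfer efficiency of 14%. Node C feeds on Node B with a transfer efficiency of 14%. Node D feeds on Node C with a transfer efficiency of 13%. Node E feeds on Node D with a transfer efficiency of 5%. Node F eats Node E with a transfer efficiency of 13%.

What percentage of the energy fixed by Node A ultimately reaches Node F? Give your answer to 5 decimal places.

0.00166%

Product of link efficiencies: 0.14 × 0.14 × 0.13 × 0.05 × 0.13 = 0.000016562
As a percentage: 0.000016562 × 100 = 0.00166%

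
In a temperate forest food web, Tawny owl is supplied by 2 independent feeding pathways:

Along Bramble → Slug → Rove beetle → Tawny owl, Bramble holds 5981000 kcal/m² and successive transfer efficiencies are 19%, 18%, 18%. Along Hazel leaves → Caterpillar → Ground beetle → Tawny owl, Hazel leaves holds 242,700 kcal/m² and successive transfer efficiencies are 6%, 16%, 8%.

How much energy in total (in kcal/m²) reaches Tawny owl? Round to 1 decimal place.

37005.4 kcal/m²

Via Bramble: 5981000 × 0.19 × 0.18 × 0.18 = 36819.036 kcal/m²
Via Hazel leaves: 242700 × 0.06 × 0.16 × 0.08 = 186.3936 kcal/m²
Total at Tawny owl: 36819.036 + 186.3936 = 37005.4296 kcal/m²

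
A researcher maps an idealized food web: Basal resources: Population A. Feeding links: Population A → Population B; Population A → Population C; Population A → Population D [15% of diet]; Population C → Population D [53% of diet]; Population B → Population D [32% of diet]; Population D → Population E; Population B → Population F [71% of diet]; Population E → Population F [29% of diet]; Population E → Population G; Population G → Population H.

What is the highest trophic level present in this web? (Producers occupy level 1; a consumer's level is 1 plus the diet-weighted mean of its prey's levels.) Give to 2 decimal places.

Population B: 1 + 1 = 2
Population C: 1 + 1 = 2
Population D: 1 + (0.15×1 + 0.53×2 + 0.32×2) = 2.85
Population E: 1 + 2.85 = 3.85
Population F: 1 + (0.71×2 + 0.29×3.85) = 3.5365
Population G: 1 + 3.85 = 4.85
Population H: 1 + 4.85 = 5.85

5.85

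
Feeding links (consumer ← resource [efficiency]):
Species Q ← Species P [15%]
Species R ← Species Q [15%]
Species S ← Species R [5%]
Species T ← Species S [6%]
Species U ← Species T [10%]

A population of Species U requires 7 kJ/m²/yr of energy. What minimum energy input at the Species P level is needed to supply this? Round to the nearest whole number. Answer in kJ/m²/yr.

Cumulative transfer efficiency: 0.15 × 0.15 × 0.05 × 0.06 × 0.1 = 0.00000675
Species P energy = 7 / 0.00000675 = 1037037 kJ/m²/yr

1037037 kJ/m²/yr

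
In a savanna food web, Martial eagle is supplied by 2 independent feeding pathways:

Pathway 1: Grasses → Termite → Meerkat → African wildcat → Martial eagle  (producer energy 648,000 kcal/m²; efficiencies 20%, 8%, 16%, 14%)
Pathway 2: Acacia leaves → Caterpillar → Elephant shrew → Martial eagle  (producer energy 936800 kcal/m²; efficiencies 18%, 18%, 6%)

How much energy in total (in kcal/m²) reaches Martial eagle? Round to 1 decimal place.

Pathway 1: 648000 × 0.2 × 0.08 × 0.16 × 0.14 = 232.2432 kcal/m²
Pathway 2: 936800 × 0.18 × 0.18 × 0.06 = 1821.1392 kcal/m²
Total at Martial eagle: 232.2432 + 1821.1392 = 2053.3824 kcal/m²

2053.4 kcal/m²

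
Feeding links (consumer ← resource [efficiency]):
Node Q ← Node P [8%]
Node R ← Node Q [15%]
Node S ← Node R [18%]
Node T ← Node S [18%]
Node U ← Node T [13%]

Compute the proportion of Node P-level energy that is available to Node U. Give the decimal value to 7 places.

0.0000505

Product of link efficiencies: 0.08 × 0.15 × 0.18 × 0.18 × 0.13 = 0.000050544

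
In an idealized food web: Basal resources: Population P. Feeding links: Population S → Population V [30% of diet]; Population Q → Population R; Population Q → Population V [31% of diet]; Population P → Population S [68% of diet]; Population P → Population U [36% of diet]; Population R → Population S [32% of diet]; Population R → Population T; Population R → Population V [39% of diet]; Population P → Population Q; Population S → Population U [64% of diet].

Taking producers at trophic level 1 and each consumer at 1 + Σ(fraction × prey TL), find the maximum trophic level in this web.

Population Q: 1 + 1 = 2
Population R: 1 + 2 = 3
Population S: 1 + (0.68×1 + 0.32×3) = 2.64
Population T: 1 + 3 = 4
Population U: 1 + (0.36×1 + 0.64×2.64) = 3.0496
Population V: 1 + (0.39×3 + 0.3×2.64 + 0.31×2) = 3.582

4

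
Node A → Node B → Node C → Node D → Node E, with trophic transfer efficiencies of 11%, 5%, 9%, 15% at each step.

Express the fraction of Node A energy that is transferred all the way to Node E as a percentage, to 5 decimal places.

0.00743%

Product of link efficiencies: 0.11 × 0.05 × 0.09 × 0.15 = 0.00007425
As a percentage: 0.00007425 × 100 = 0.00743%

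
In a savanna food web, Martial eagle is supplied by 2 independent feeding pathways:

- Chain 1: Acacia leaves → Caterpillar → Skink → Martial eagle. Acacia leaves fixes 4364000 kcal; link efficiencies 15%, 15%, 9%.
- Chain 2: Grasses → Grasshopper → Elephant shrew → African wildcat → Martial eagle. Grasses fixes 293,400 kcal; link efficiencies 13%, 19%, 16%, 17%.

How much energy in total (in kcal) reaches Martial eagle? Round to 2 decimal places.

9034.22 kcal

Chain 1: 4364000 × 0.15 × 0.15 × 0.09 = 8837.1 kcal
Chain 2: 293400 × 0.13 × 0.19 × 0.16 × 0.17 = 197.117856 kcal
Total at Martial eagle: 8837.1 + 197.117856 = 9034.217856 kcal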